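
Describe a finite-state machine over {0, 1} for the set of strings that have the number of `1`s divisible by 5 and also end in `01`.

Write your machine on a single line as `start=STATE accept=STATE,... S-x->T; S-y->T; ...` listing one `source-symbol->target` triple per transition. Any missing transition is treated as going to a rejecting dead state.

Handle the two conditions separately and then intersect. The first has 5 states tracking the count of `1`s modulo 5; the second has 3 states tracking how much of the suffix `01` has currently been matched. A product state is a pair (one from each), accepting exactly when both do. After merging equivalent states the machine shrinks.
With 7 states:
        0   1  
>  q0   q0  q1 
   q1   q1  q2 
   q2   q2  q3 
   q3   q3  q4 
   q4   q5  q0 
   q5   q5  q6 
 * q6   q0  q1 
(> = start, * = accepting)

start=q0; accept=q6; q0-0->q0; q0-1->q1; q1-0->q1; q1-1->q2; q2-0->q2; q2-1->q3; q3-0->q3; q3-1->q4; q4-0->q5; q4-1->q0; q5-0->q5; q5-1->q6; q6-0->q0; q6-1->q1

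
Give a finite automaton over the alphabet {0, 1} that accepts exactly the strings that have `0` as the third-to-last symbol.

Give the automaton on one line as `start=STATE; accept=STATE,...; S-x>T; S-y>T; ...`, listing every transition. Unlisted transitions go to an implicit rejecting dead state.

A DFA must remember the last 3 symbols (since which symbol is third-to-last isn't known until the input ends). Use one state per possible window of the last ≤3 symbols; accept from those whose window starts with `0`.
15 states suffice.
          0    1  
>  q0     q1   q2 
   q1     q3   q4 
   q2     q5   q6 
   q3     q7   q8 
   q4     q9  q10 
   q5    q11  q12 
   q6    q13  q14 
 * q7     q7   q8 
 * q8     q9  q10 
 * q9    q11  q12 
 * q10   q13  q14 
   q11    q7   q8 
   q12    q9  q10 
   q13   q11  q12 
   q14   q13  q14 
(> = start, * = accepting)

start=q0; accept=q7,q8,q9,q10; q0-0>q1; q0-1>q2; q1-0>q3; q1-1>q4; q2-0>q5; q2-1>q6; q3-0>q7; q3-1>q8; q4-0>q9; q4-1>q10; q5-0>q11; q5-1>q12; q6-0>q13; q6-1>q14; q7-0>q7; q7-1>q8; q8-0>q9; q8-1>q10; q9-0>q11; q9-1>q12; q10-0>q13; q10-1>q14; q11-0>q7; q11-1>q8; q12-0>q9; q12-1>q10; q13-0>q11; q13-1>q12; q14-0>q13; q14-1>q14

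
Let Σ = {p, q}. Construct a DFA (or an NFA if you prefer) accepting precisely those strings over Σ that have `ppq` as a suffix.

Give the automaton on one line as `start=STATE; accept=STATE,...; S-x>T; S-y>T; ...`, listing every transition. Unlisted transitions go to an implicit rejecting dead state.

start=A; accept=D; A-p>B; A-q>A; B-p>C; B-q>A; C-p>C; C-q>D; D-p>B; D-q>A

Let each state record the length of the longest suffix of the input read so far that is also a prefix of `ppq`. B means the last symbol is `p`; C means the last 2 symbols are `pp`; D means the last 3 symbols are `ppq`. Accept only at D, where the string currently ends in `ppq`.
4 states suffice.
       p  q 
>  A   B  A 
   B   C  A 
   C   C  D 
 * D   B  A 
(> = start, * = accepting)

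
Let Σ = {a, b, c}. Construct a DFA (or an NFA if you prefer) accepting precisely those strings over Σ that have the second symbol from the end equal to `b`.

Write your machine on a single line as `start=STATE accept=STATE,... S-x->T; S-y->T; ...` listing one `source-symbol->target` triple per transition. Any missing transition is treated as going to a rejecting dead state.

start=S0; accept=S7,S8,S9; S0-a->S1; S0-b->S2; S0-c->S3; S1-a->S4; S1-b->S5; S1-c->S6; S2-a->S7; S2-b->S8; S2-c->S9; S3-a->S10; S3-b->S11; S3-c->S12; S4-a->S4; S4-b->S5; S4-c->S6; S5-a->S7; S5-b->S8; S5-c->S9; S6-a->S10; S6-b->S11; S6-c->S12; S7-a->S4; S7-b->S5; S7-c->S6; S8-a->S7; S8-b->S8; S8-c->S9; S9-a->S10; S9-b->S11; S9-c->S12; S10-a->S4; S10-b->S5; S10-c->S6; S11-a->S7; S11-b->S8; S11-c->S9; S12-a->S10; S12-b->S11; S12-c->S12

A DFA must remember the last 2 symbols (since which symbol is second-to-last isn't known until the input ends). Use one state per possible window of the last ≤2 symbols; accept from those whose window starts with `b`.
          a    b    c  
>  S0     S1   S2   S3 
   S1     S4   S5   S6 
   S2     S7   S8   S9 
   S3    S10  S11  S12 
   S4     S4   S5   S6 
   S5     S7   S8   S9 
   S6    S10  S11  S12 
 * S7     S4   S5   S6 
 * S8     S7   S8   S9 
 * S9    S10  S11  S12 
   S10    S4   S5   S6 
   S11    S7   S8   S9 
   S12   S10  S11  S12 
(> = start, * = accepting)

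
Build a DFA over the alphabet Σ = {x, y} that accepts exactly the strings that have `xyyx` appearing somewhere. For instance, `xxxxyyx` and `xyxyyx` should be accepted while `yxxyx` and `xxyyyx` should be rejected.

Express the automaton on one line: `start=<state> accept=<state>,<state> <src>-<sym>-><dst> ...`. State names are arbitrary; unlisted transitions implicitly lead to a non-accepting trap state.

start=q0 accept=q4 q0-x->q1 q0-y->q0 q1-x->q1 q1-y->q2 q2-x->q1 q2-y->q3 q3-x->q4 q3-y->q0 q4-x->q4 q4-y->q4

States q0..q3 record the length of the longest prefix of `xyyx` that matches the current input suffix. Reaching q4 means `xyyx` has been seen, and we stay there forever. Accept from q4.
        x   y  
>  q0   q1  q0 
   q1   q1  q2 
   q2   q1  q3 
   q3   q4  q0 
 * q4   q4  q4 
(> = start, * = accepting)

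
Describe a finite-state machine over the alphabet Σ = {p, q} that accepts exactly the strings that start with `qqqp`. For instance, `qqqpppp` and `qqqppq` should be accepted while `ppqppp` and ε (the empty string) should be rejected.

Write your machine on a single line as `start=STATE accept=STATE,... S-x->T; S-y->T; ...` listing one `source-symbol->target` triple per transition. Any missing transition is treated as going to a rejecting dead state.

start=S0; accept=S4; S0-p->S5; S0-q->S1; S1-p->S5; S1-q->S2; S2-p->S5; S2-q->S3; S3-p->S4; S3-q->S5; S4-p->S4; S4-q->S4; S5-p->S5; S5-q->S5

Check the first 4 symbols one by one: S0 through S3 record how many have matched `qqqp` so far; any wrong symbol goes to the dead state S5. After all 4 match we enter the accepting sink S4.
6 states suffice.
        p   q  
>  S0   S5  S1 
   S1   S5  S2 
   S2   S5  S3 
   S3   S4  S5 
 * S4   S4  S4 
   S5   S5  S5 
(> = start, * = accepting)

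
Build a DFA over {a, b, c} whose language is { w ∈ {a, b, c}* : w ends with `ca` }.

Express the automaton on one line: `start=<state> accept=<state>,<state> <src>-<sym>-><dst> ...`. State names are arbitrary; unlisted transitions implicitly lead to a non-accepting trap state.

Remember how much of `ca` the current input suffix matches. State s0 means no match yet; s1 means the last symbol is `c`; s2 means the last 2 symbols are `ca`. Only s2 accepts. On a mismatch, fall back to the longest proper suffix that is still a prefix of `ca`.
        a   b   c  
>  s0   s0  s0  s1 
   s1   s2  s0  s1 
 * s2   s0  s0  s1 
(> = start, * = accepting)

start=s0 accept=s2 s0-a->s0 s0-b->s0 s0-c->s1 s1-a->s2 s1-b->s0 s1-c->s1 s2-a->s0 s2-b->s0 s2-c->s1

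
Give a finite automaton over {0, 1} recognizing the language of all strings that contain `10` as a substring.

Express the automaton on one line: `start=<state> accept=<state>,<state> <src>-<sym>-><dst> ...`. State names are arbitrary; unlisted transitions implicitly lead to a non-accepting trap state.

start=S0 accept=S2 S0-0->S0 S0-1->S1 S1-0->S2 S1-1->S1 S2-0->S2 S2-1->S2

States S0..S1 record the length of the longest prefix of `10` that matches the current input suffix. Reaching S2 means `10` has been seen, and we stay there forever. Accept from S2.
With 3 states:
        0   1  
>  S0   S0  S1 
   S1   S2  S1 
 * S2   S2  S2 
(> = start, * = accepting)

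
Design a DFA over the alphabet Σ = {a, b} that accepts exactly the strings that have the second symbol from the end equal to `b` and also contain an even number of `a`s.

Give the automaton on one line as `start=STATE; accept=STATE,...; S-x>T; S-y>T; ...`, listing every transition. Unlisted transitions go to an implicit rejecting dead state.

start=s0; accept=s4,s5; s0-a>s1; s0-b>s2; s1-a>s0; s1-b>s3; s2-a>s1; s2-b>s4; s3-a>s5; s3-b>s3; s4-a>s1; s4-b>s4; s5-a>s1; s5-b>s2

Handle the two conditions separately and then intersect. One (7 states) tracks the last 2 symbols read; the other (2 states) tracks the count of `a`s modulo 2. Each combined state is a pair, one component from each; accept when both components accept. Minimizing collapses redundant product states.
A 6-state machine:
        a   b  
>  s0   s1  s2 
   s1   s0  s3 
   s2   s1  s4 
   s3   s5  s3 
 * s4   s1  s4 
 * s5   s1  s2 
(> = start, * = accepting)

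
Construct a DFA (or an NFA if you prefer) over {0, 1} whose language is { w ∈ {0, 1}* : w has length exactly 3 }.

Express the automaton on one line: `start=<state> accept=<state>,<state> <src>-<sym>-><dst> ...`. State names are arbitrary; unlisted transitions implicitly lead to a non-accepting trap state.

start=q0 accept=q3 q0-0->q1 q0-1->q1 q1-0->q2 q1-1->q2 q2-0->q3 q2-1->q3 q3-0->q4 q3-1->q4 q4-0->q4 q4-1->q4

Count input length up to 4: every symbol moves from q0 toward q4, which means 'more than 3' and absorbs. Accept from {q3}.
A 5-state machine:
        0   1  
>  q0   q1  q1 
   q1   q2  q2 
   q2   q3  q3 
 * q3   q4  q4 
   q4   q4  q4 
(> = start, * = accepting)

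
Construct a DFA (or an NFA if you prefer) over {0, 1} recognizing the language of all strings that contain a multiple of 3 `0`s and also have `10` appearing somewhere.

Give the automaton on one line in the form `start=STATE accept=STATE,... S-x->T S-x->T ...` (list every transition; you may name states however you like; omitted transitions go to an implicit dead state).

Build one automaton per condition and run them in lockstep. One (3 states) tracks the count of `0`s modulo 3; the other (3 states) tracks whether and how much of `10` has been seen. Each combined state is a pair, one component from each; accept when both components accept.
9 states suffice.
        0   1  
>  q0   q1  q2 
   q1   q3  q4 
   q2   q5  q2 
   q3   q0  q6 
   q4   q7  q4 
   q5   q7  q5 
   q6   q8  q6 
   q7   q8  q7 
 * q8   q5  q8 
(> = start, * = accepting)

start=q0 accept=q8 q0-0->q1 q0-1->q2 q1-0->q3 q1-1->q4 q2-0->q5 q2-1->q2 q3-0->q0 q3-1->q6 q4-0->q7 q4-1->q4 q5-0->q7 q5-1->q5 q6-0->q8 q6-1->q6 q7-0->q8 q7-1->q7 q8-0->q5 q8-1->q8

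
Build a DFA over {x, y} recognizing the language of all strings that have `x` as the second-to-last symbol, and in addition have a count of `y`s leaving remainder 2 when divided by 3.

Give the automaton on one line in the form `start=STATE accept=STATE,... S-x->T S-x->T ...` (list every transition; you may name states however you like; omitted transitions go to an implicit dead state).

start=q0 accept=q4,q6 q0-x->q0 q0-y->q1 q1-x->q2 q1-y->q3 q2-x->q2 q2-y->q4 q3-x->q5 q3-y->q0 q4-x->q5 q4-y->q0 q5-x->q6 q5-y->q0 q6-x->q6 q6-y->q0

Run two small machines in parallel and take their product. One (7 states) tracks the last 2 symbols read; the other (3 states) tracks the count of `y`s modulo 3. Each combined state is a pair, one component from each; accept when both components accept. Equivalent product states are then merged.
A 7-state machine:
        x   y  
>  q0   q0  q1 
   q1   q2  q3 
   q2   q2  q4 
   q3   q5  q0 
 * q4   q5  q0 
   q5   q6  q0 
 * q6   q6  q0 
(> = start, * = accepting)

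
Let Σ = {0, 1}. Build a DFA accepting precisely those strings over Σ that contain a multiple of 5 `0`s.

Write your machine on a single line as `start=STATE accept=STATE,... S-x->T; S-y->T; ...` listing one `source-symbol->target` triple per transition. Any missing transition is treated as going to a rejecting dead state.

start=q0; accept=q0; q0-0->q1; q0-1->q0; q1-0->q2; q1-1->q1; q2-0->q3; q2-1->q2; q3-0->q4; q3-1->q3; q4-0->q0; q4-1->q4

The only thing that matters is how many `0`s have appeared, reduced mod 5. Use one state per residue: q0 for 0, …, q4 for 4. Reading `0` moves to the next residue; anything else stays put. q0 is accepting.
A 5-state machine:
        0   1  
>* q0   q1  q0 
   q1   q2  q1 
   q2   q3  q2 
   q3   q4  q3 
   q4   q0  q4 
(> = start, * = accepting)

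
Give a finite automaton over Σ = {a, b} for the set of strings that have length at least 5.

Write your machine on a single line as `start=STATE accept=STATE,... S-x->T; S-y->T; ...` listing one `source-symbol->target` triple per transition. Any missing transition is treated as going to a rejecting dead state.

start=q0; accept=q5,q6; q0-a->q1; q0-b->q1; q1-a->q2; q1-b->q2; q2-a->q3; q2-b->q3; q3-a->q4; q3-b->q4; q4-a->q5; q4-b->q5; q5-a->q6; q5-b->q6; q6-a->q6; q6-b->q6

We only need to distinguish lengths 0, 1, …, 5, and '>5'. Chain q0 → q1 → q2 → q3 → q4 → q5 → q6 on every symbol, with q6 looping. Accepting states: {q5, q6}.
A 7-state machine:
        a   b  
>  q0   q1  q1 
   q1   q2  q2 
   q2   q3  q3 
   q3   q4  q4 
   q4   q5  q5 
 * q5   q6  q6 
 * q6   q6  q6 
(> = start, * = accepting)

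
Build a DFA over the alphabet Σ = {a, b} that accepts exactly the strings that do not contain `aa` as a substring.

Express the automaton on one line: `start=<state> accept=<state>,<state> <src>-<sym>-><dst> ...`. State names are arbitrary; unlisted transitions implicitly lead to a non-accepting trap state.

start=s0 accept=s0,s1 s0-a->s1 s0-b->s0 s1-a->s2 s1-b->s0 s2-a->s2 s2-b->s2

This is the complement of 'contains `aa`'. Use the same substring-matching states — s0 through s2 holding how much of `aa` has just been matched — but flip the accepting set: everything except the trap s2 accepts.
A 3-state machine:
        a   b  
>* s0   s1  s0 
 * s1   s2  s0 
   s2   s2  s2 
(> = start, * = accepting)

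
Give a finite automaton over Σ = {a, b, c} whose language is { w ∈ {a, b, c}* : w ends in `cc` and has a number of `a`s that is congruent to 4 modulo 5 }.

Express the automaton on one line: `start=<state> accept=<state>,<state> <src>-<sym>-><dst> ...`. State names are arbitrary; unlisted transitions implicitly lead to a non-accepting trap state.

Run two small machines in parallel and take their product. The first has 3 states tracking how much of the suffix `cc` has currently been matched; the second has 5 states tracking the count of `a`s modulo 5. A product state is a pair (one from each), accepting exactly when both do. After merging equivalent states the machine shrinks.
7 states suffice.
        a   b   c  
>  S0   S1  S0  S0 
   S1   S2  S1  S1 
   S2   S3  S2  S2 
   S3   S4  S3  S3 
   S4   S0  S4  S5 
   S5   S0  S4  S6 
 * S6   S0  S4  S6 
(> = start, * = accepting)

start=S0 accept=S6 S0-a->S1 S0-b->S0 S0-c->S0 S1-a->S2 S1-b->S1 S1-c->S1 S2-a->S3 S2-b->S2 S2-c->S2 S3-a->S4 S3-b->S3 S3-c->S3 S4-a->S0 S4-b->S4 S4-c->S5 S5-a->S0 S5-b->S4 S5-c->S6 S6-a->S0 S6-b->S4 S6-c->S6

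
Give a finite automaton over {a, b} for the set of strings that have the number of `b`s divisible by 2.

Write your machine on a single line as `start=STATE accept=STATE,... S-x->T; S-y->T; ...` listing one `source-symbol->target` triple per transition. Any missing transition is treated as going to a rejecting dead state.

Keep the running count of `b`s modulo 2: each `b` advances along the cycle q0 → q1 → q0 while other symbols loop. Accept at q0.
        a   b  
>* q0   q0  q1 
   q1   q1  q0 
(> = start, * = accepting)

start=q0; accept=q0; q0-a->q0; q0-b->q1; q1-a->q1; q1-b->q0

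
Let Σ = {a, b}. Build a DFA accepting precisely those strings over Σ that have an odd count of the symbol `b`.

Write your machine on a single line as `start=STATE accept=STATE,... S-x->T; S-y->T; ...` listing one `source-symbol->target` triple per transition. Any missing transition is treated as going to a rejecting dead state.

Keep the running count of `b`s modulo 2: each `b` advances along the cycle s0 → s1 → s0 while other symbols loop. Accept at s1.
With 2 states:
        a   b  
>  s0   s0  s1 
 * s1   s1  s0 
(> = start, * = accepting)

start=s0; accept=s1; s0-a->s0; s0-b->s1; s1-a->s1; s1-b->s0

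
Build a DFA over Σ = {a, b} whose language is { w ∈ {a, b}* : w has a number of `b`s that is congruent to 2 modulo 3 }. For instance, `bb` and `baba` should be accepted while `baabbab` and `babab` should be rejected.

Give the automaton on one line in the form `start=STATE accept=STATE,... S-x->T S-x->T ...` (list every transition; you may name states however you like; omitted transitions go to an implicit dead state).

start=s0 accept=s2 s0-a->s0 s0-b->s1 s1-a->s1 s1-b->s2 s2-a->s2 s2-b->s0

The only thing that matters is how many `b`s have appeared, reduced mod 3. Use one state per residue: s0 for 0, …, s2 for 2. Reading `b` moves to the next residue; anything else stays put. s2 is accepting.
3 states suffice.
        a   b  
>  s0   s0  s1 
   s1   s1  s2 
 * s2   s2  s0 
(> = start, * = accepting)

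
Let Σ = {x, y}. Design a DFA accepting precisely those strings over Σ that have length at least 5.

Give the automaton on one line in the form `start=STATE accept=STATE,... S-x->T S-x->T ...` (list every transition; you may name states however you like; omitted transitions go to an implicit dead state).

Count input length up to 6: every symbol moves from A toward G, which means 'more than 5' and absorbs. Accept from {F, G}.
A 7-state machine:
       x  y 
>  A   B  B 
   B   C  C 
   C   D  D 
   D   E  E 
   E   F  F 
 * F   G  G 
 * G   G  G 
(> = start, * = accepting)

start=A accept=F,G A-x->B A-y->B B-x->C B-y->C C-x->D C-y->D D-x->E D-y->E E-x->F E-y->F F-x->G F-y->G G-x->G G-y->G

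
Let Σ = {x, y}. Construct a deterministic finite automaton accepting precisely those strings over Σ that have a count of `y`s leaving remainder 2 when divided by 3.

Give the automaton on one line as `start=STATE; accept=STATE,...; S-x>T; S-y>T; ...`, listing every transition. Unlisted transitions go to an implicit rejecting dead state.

start=S0; accept=S2; S0-x>S0; S0-y>S1; S1-x>S1; S1-y>S2; S2-x>S2; S2-y>S0

The only thing that matters is how many `y`s have appeared, reduced mod 3. Use one state per residue: S0 for 0, …, S2 for 2. Reading `y` moves to the next residue; anything else stays put. S2 is accepting.
3 states suffice.
        x   y  
>  S0   S0  S1 
   S1   S1  S2 
 * S2   S2  S0 
(> = start, * = accepting)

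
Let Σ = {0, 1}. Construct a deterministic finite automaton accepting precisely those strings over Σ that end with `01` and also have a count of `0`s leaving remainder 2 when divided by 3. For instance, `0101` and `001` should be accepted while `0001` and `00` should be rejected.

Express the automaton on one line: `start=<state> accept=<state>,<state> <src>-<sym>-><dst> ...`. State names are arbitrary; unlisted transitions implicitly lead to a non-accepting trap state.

Handle the two conditions separately and then intersect. One (3 states) tracks how much of the suffix `01` has currently been matched; the other (3 states) tracks the count of `0`s modulo 3. Each combined state is a pair, one component from each; accept when both components accept.
A 9-state machine:
        0   1  
>  q0   q1  q0 
   q1   q2  q3 
   q2   q4  q5 
   q3   q2  q6 
   q4   q1  q7 
 * q5   q4  q8 
   q6   q2  q6 
   q7   q1  q0 
   q8   q4  q8 
(> = start, * = accepting)

start=q0 accept=q5 q0-0->q1 q0-1->q0 q1-0->q2 q1-1->q3 q2-0->q4 q2-1->q5 q3-0->q2 q3-1->q6 q4-0->q1 q4-1->q7 q5-0->q4 q5-1->q8 q6-0->q2 q6-1->q6 q7-0->q1 q7-1->q0 q8-0->q4 q8-1->q8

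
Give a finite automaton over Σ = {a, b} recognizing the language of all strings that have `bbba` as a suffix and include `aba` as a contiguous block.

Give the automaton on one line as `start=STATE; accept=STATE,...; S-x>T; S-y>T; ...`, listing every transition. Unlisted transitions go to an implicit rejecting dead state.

Handle the two conditions separately and then intersect. The first has 5 states tracking how much of the suffix `bbba` has currently been matched; the second has 4 states tracking whether and how much of `aba` has been seen. A product state is a pair (one from each), accepting exactly when both do. After merging equivalent states the machine shrinks.
With 8 states:
        a   b  
>  s0   s1  s0 
   s1   s1  s2 
   s2   s3  s0 
   s3   s3  s4 
   s4   s3  s5 
   s5   s3  s6 
   s6   s7  s6 
 * s7   s3  s4 
(> = start, * = accepting)

start=s0; accept=s7; s0-a>s1; s0-b>s0; s1-a>s1; s1-b>s2; s2-a>s3; s2-b>s0; s3-a>s3; s3-b>s4; s4-a>s3; s4-b>s5; s5-a>s3; s5-b>s6; s6-a>s7; s6-b>s6; s7-a>s3; s7-b>s4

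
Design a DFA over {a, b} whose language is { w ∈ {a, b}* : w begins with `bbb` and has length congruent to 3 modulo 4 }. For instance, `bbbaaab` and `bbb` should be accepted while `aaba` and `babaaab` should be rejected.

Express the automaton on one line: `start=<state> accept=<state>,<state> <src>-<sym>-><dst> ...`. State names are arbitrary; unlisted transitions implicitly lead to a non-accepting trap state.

Build one automaton per condition and run them in lockstep. One (5 states) tracks whether the input so far still matches the prefix `bbb`; the other (4 states) tracks the input length modulo 4. Each combined state is a pair, one component from each; accept when both components accept. Minimizing collapses redundant product states.
        a   b  
>  q0   q1  q2 
   q1   q1  q1 
   q2   q1  q3 
   q3   q1  q4 
 * q4   q5  q5 
   q5   q6  q6 
   q6   q7  q7 
   q7   q4  q4 
(> = start, * = accepting)

start=q0 accept=q4 q0-a->q1 q0-b->q2 q1-a->q1 q1-b->q1 q2-a->q1 q2-b->q3 q3-a->q1 q3-b->q4 q4-a->q5 q4-b->q5 q5-a->q6 q5-b->q6 q6-a->q7 q6-b->q7 q7-a->q4 q7-b->q4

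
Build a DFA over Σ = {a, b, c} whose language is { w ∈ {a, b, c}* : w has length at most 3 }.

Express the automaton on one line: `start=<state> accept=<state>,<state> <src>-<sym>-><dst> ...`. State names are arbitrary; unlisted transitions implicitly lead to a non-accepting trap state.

start=q0 accept=q0,q1,q2,q3 q0-a->q1 q0-b->q1 q0-c->q1 q1-a->q2 q1-b->q2 q1-c->q2 q2-a->q3 q2-b->q3 q2-c->q3 q3-a->q4 q3-b->q4 q3-c->q4 q4-a->q4 q4-b->q4 q4-c->q4

We only need to distinguish lengths 0, 1, …, 3, and '>3'. Chain q0 → q1 → q2 → q3 → q4 on every symbol, with q4 looping. Accepting states: {q0, q1, q2, q3}.
5 states suffice.
        a   b   c  
>* q0   q1  q1  q1 
 * q1   q2  q2  q2 
 * q2   q3  q3  q3 
 * q3   q4  q4  q4 
   q4   q4  q4  q4 
(> = start, * = accepting)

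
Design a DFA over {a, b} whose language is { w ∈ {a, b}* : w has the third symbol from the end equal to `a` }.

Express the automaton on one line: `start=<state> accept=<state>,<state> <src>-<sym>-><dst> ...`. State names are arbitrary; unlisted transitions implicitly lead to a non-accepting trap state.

Because acceptance depends on a position counted from the end, the machine has to buffer the most recent 3 symbols. Make each state the string of the last up-to-3 symbols read; on input `x` shift the window left and append `x`. Accept when the buffered window has length 3 and begins with `a`.
With 15 states:
          a    b  
>  q0     q1   q2 
   q1     q3   q4 
   q2     q5   q6 
   q3     q7   q8 
   q4     q9  q10 
   q5    q11  q12 
   q6    q13  q14 
 * q7     q7   q8 
 * q8     q9  q10 
 * q9    q11  q12 
 * q10   q13  q14 
   q11    q7   q8 
   q12    q9  q10 
   q13   q11  q12 
   q14   q13  q14 
(> = start, * = accepting)

start=q0 accept=q7,q8,q9,q10 q0-a->q1 q0-b->q2 q1-a->q3 q1-b->q4 q2-a->q5 q2-b->q6 q3-a->q7 q3-b->q8 q4-a->q9 q4-b->q10 q5-a->q11 q5-b->q12 q6-a->q13 q6-b->q14 q7-a->q7 q7-b->q8 q8-a->q9 q8-b->q10 q9-a->q11 q9-b->q12 q10-a->q13 q10-b->q14 q11-a->q7 q11-b->q8 q12-a->q9 q12-b->q10 q13-a->q11 q13-b->q12 q14-a->q13 q14-b->q14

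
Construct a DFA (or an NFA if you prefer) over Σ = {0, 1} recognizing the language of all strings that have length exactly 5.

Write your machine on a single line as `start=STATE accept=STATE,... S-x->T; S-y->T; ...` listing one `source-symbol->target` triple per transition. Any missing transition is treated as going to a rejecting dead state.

Count input length up to 6: every symbol moves from A toward G, which means 'more than 5' and absorbs. Accept from {F}.
7 states suffice.
       0  1 
>  A   B  B 
   B   C  C 
   C   D  D 
   D   E  E 
   E   F  F 
 * F   G  G 
   G   G  G 
(> = start, * = accepting)

start=A; accept=F; A-0->B; A-1->B; B-0->C; B-1->C; C-0->D; C-1->D; D-0->E; D-1->E; E-0->F; E-1->F; F-0->G; F-1->G; G-0->G; G-1->G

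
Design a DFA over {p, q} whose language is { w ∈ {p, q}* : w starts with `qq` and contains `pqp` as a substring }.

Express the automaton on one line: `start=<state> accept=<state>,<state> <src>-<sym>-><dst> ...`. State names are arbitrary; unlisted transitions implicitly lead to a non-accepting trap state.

start=A accept=G A-p->B A-q->C B-p->B B-q->B C-p->B C-q->D D-p->E D-q->D E-p->E E-q->F F-p->G F-q->D G-p->G G-q->G

Handle the two conditions separately and then intersect. One (4 states) tracks whether the input so far still matches the prefix `qq`; the other (4 states) tracks whether and how much of `pqp` has been seen. Each combined state is a pair, one component from each; accept when both components accept. Equivalent product states are then merged.
7 states suffice.
       p  q 
>  A   B  C 
   B   B  B 
   C   B  D 
   D   E  D 
   E   E  F 
   F   G  D 
 * G   G  G 
(> = start, * = accepting)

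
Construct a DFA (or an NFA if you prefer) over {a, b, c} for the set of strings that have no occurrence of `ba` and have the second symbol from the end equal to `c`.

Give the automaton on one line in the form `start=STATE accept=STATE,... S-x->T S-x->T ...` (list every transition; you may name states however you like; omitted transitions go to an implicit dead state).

start=q0 accept=q10,q11,q12 q0-a->q1 q0-b->q2 q0-c->q3 q1-a->q4 q1-b->q5 q1-c->q6 q2-a->q7 q2-b->q8 q2-c->q9 q3-a->q10 q3-b->q11 q3-c->q12 q4-a->q4 q4-b->q5 q4-c->q6 q5-a->q7 q5-b->q8 q5-c->q9 q6-a->q10 q6-b->q11 q6-c->q12 q7-a->q13 q7-b->q14 q7-c->q15 q8-a->q7 q8-b->q8 q8-c->q9 q9-a->q10 q9-b->q11 q9-c->q12 q10-a->q4 q10-b->q5 q10-c->q6 q11-a->q7 q11-b->q8 q11-c->q9 q12-a->q10 q12-b->q11 q12-c->q12 q13-a->q13 q13-b->q14 q13-c->q15 q14-a->q7 q14-b->q16 q14-c->q17 q15-a->q18 q15-b->q19 q15-c->q20 q16-a->q7 q16-b->q16 q16-c->q17 q17-a->q18 q17-b->q19 q17-c->q20 q18-a->q13 q18-b->q14 q18-c->q15 q19-a->q7 q19-b->q16 q19-c->q17 q20-a->q18 q20-b->q19 q20-c->q20

Handle the two conditions separately and then intersect. The first has 3 states tracking partial matches of the forbidden pattern `ba`; the second has 13 states tracking the last 2 symbols read. A product state is a pair (one from each), accepting exactly when both do.
A 21-state machine:
          a    b    c  
>  q0     q1   q2   q3 
   q1     q4   q5   q6 
   q2     q7   q8   q9 
   q3    q10  q11  q12 
   q4     q4   q5   q6 
   q5     q7   q8   q9 
   q6    q10  q11  q12 
   q7    q13  q14  q15 
   q8     q7   q8   q9 
   q9    q10  q11  q12 
 * q10    q4   q5   q6 
 * q11    q7   q8   q9 
 * q12   q10  q11  q12 
   q13   q13  q14  q15 
   q14    q7  q16  q17 
   q15   q18  q19  q20 
   q16    q7  q16  q17 
   q17   q18  q19  q20 
   q18   q13  q14  q15 
   q19    q7  q16  q17 
   q20   q18  q19  q20 
(> = start, * = accepting)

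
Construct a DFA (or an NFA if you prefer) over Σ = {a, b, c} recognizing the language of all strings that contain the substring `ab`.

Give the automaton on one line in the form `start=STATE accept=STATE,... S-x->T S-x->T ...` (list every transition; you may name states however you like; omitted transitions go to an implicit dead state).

start=s0 accept=s2 s0-a->s1 s0-b->s0 s0-c->s0 s1-a->s1 s1-b->s2 s1-c->s0 s2-a->s2 s2-b->s2 s2-c->s2

States s0..s1 record the length of the longest prefix of `ab` that matches the current input suffix. Reaching s2 means `ab` has been seen, and we stay there forever. Accept from s2.
        a   b   c  
>  s0   s1  s0  s0 
   s1   s1  s2  s0 
 * s2   s2  s2  s2 
(> = start, * = accepting)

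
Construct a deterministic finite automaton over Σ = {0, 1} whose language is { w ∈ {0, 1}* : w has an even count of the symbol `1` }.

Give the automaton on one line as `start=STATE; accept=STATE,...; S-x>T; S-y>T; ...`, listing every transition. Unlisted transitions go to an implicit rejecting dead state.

Keep the running count of `1`s modulo 2: each `1` advances along the cycle A → B → A while other symbols loop. Accept at A.
With 2 states:
       0  1 
>* A   A  B 
   B   B  A 
(> = start, * = accepting)

start=A; accept=A; A-0>A; A-1>B; B-0>B; B-1>A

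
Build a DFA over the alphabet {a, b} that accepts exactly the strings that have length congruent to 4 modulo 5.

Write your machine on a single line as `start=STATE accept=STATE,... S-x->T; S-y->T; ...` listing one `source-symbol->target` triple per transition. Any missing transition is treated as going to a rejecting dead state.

start=q0; accept=q4; q0-a->q1; q0-b->q1; q1-a->q2; q1-b->q2; q2-a->q3; q2-b->q3; q3-a->q4; q3-b->q4; q4-a->q0; q4-b->q0

Count input length modulo 5: every symbol advances one step around the cycle q0 → q1 → q2 → q3 → q4 → q0. Accept at q4.
        a   b  
>  q0   q1  q1 
   q1   q2  q2 
   q2   q3  q3 
   q3   q4  q4 
 * q4   q0  q0 
(> = start, * = accepting)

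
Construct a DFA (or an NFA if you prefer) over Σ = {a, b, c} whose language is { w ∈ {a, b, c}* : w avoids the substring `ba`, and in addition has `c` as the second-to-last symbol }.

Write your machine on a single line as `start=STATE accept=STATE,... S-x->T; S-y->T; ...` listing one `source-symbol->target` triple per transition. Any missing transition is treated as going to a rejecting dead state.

Handle the two conditions separately and then intersect. One (3 states) tracks partial matches of the forbidden pattern `ba`; the other (13 states) tracks the last 2 symbols read. Each combined state is a pair, one component from each; accept when both components accept. After merging equivalent states the machine shrinks.
A 7-state machine:
        a   b   c  
>  s0   s0  s1  s2 
   s1   s3  s1  s2 
   s2   s4  s5  s6 
   s3   s3  s3  s3 
 * s4   s0  s1  s2 
 * s5   s3  s1  s2 
 * s6   s4  s5  s6 
(> = start, * = accepting)

start=s0; accept=s4,s5,s6; s0-a->s0; s0-b->s1; s0-c->s2; s1-a->s3; s1-b->s1; s1-c->s2; s2-a->s4; s2-b->s5; s2-c->s6; s3-a->s3; s3-b->s3; s3-c->s3; s4-a->s0; s4-b->s1; s4-c->s2; s5-a->s3; s5-b->s1; s5-c->s2; s6-a->s4; s6-b->s5; s6-c->s6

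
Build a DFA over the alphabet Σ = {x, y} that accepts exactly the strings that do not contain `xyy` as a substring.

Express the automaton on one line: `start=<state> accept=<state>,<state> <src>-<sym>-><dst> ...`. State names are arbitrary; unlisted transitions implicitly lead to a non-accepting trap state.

This is the complement of 'contains `xyy`'. Use the same substring-matching states — A through D holding how much of `xyy` has just been matched — but flip the accepting set: everything except the trap D accepts.
       x  y 
>* A   B  A 
 * B   B  C 
 * C   B  D 
   D   D  D 
(> = start, * = accepting)

start=A accept=A,B,C A-x->B A-y->A B-x->B B-y->C C-x->B C-y->D D-x->D D-y->D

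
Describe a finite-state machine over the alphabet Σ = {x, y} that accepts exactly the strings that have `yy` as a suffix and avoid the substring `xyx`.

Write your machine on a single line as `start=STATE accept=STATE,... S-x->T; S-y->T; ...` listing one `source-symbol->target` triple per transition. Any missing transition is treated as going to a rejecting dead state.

Handle the two conditions separately and then intersect. The first has 3 states tracking how much of the suffix `yy` has currently been matched; the second has 4 states tracking partial matches of the forbidden pattern `xyx`. A product state is a pair (one from each), accepting exactly when both do. Minimizing collapses redundant product states.
6 states suffice.
        x   y  
>  S0   S1  S2 
   S1   S1  S3 
   S2   S1  S4 
   S3   S5  S4 
 * S4   S1  S4 
   S5   S5  S5 
(> = start, * = accepting)

start=S0; accept=S4; S0-x->S1; S0-y->S2; S1-x->S1; S1-y->S3; S2-x->S1; S2-y->S4; S3-x->S5; S3-y->S4; S4-x->S1; S4-y->S4; S5-x->S5; S5-y->S5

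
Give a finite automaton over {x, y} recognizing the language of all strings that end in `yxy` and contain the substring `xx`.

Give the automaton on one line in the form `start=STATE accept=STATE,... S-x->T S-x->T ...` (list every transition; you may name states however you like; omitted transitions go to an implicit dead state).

Run two small machines in parallel and take their product. The first has 4 states tracking how much of the suffix `yxy` has currently been matched; the second has 3 states tracking whether and how much of `xx` has been seen. A product state is a pair (one from each), accepting exactly when both do. After merging equivalent states the machine shrinks.
A 6-state machine:
       x  y 
>  A   B  A 
   B   C  A 
   C   C  D 
   D   E  D 
   E   C  F 
 * F   E  D 
(> = start, * = accepting)

start=A accept=F A-x->B A-y->A B-x->C B-y->A C-x->C C-y->D D-x->E D-y->D E-x->C E-y->F F-x->E F-y->D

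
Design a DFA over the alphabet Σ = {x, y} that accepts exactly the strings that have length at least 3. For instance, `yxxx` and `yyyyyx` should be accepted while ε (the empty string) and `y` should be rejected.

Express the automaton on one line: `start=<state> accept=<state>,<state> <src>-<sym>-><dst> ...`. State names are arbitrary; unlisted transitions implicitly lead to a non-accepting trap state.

start=S0 accept=S3,S4 S0-x->S1 S0-y->S1 S1-x->S2 S1-y->S2 S2-x->S3 S2-y->S3 S3-x->S4 S3-y->S4 S4-x->S4 S4-y->S4

Count input length up to 4: every symbol moves from S0 toward S4, which means 'more than 3' and absorbs. Accept from {S3, S4}.
With 5 states:
        x   y  
>  S0   S1  S1 
   S1   S2  S2 
   S2   S3  S3 
 * S3   S4  S4 
 * S4   S4  S4 
(> = start, * = accepting)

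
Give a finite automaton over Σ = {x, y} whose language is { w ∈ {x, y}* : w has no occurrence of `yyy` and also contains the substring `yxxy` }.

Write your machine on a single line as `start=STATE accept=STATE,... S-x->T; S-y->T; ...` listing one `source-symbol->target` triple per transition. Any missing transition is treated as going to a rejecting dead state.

Handle the two conditions separately and then intersect. The first has 4 states tracking partial matches of the forbidden pattern `yyy`; the second has 5 states tracking whether and how much of `yxxy` has been seen. A product state is a pair (one from each), accepting exactly when both do. Minimizing collapses redundant product states.
        x   y  
>  q0   q0  q1 
   q1   q2  q3 
   q2   q4  q1 
   q3   q2  q5 
   q4   q0  q6 
   q5   q5  q5 
 * q6   q7  q8 
 * q7   q7  q6 
 * q8   q7  q5 
(> = start, * = accepting)

start=q0; accept=q6,q7,q8; q0-x->q0; q0-y->q1; q1-x->q2; q1-y->q3; q2-x->q4; q2-y->q1; q3-x->q2; q3-y->q5; q4-x->q0; q4-y->q6; q5-x->q5; q5-y->q5; q6-x->q7; q6-y->q8; q7-x->q7; q7-y->q6; q8-x->q7; q8-y->q5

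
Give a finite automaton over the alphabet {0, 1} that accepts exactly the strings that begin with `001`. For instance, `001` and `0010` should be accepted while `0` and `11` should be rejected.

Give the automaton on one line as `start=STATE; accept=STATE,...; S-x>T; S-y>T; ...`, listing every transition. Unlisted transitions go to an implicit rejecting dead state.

start=A; accept=D; A-0>B; A-1>E; B-0>C; B-1>E; C-0>E; C-1>D; D-0>D; D-1>D; E-0>E; E-1>E

Walk along `001` while the input agrees: from A take `0` to B, and so on. Any deviation drops to the rejecting sink E. Once D is reached the prefix is confirmed and every continuation is accepted.
5 states suffice.
       0  1 
>  A   B  E 
   B   C  E 
   C   E  D 
 * D   D  D 
   E   E  E 
(> = start, * = accepting)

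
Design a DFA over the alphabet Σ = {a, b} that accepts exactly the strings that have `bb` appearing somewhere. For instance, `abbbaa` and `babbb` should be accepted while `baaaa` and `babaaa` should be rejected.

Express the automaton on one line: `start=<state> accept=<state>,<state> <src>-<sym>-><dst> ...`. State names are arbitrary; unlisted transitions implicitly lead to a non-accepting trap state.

States S0..S1 record the length of the longest prefix of `bb` that matches the current input suffix. Reaching S2 means `bb` has been seen, and we stay there forever. Accept from S2.
3 states suffice.
        a   b  
>  S0   S0  S1 
   S1   S0  S2 
 * S2   S2  S2 
(> = start, * = accepting)

start=S0 accept=S2 S0-a->S0 S0-b->S1 S1-a->S0 S1-b->S2 S2-a->S2 S2-b->S2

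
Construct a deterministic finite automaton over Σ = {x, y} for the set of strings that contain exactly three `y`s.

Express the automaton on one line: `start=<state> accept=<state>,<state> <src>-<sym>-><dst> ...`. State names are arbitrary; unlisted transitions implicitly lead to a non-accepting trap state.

start=A accept=D A-x->A A-y->B B-x->B B-y->C C-x->C C-y->D D-x->D D-y->E E-x->E E-y->E

Only the number of `y`s matters, and only up to 4. Make a chain A → B → C → D → E advanced by each `y` (with E absorbing); every other symbol self-loops. The accepting set is {D}.
5 states suffice.
       x  y 
>  A   A  B 
   B   B  C 
   C   C  D 
 * D   D  E 
   E   E  E 
(> = start, * = accepting)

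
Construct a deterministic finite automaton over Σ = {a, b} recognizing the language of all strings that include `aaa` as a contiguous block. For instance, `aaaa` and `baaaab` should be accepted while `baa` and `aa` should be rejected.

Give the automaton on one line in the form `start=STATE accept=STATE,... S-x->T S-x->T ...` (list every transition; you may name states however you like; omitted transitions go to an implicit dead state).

start=s0 accept=s3 s0-a->s1 s0-b->s0 s1-a->s2 s1-b->s0 s2-a->s3 s2-b->s0 s3-a->s3 s3-b->s3

States s0..s2 record the length of the longest prefix of `aaa` that matches the current input suffix. Reaching s3 means `aaa` has been seen, and we stay there forever. Accept from s3.
        a   b  
>  s0   s1  s0 
   s1   s2  s0 
   s2   s3  s0 
 * s3   s3  s3 
(> = start, * = accepting)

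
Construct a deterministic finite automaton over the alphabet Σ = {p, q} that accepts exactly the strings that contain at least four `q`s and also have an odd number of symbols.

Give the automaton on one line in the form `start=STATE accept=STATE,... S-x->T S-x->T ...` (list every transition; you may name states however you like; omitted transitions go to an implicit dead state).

Handle the two conditions separately and then intersect. The first has 6 states tracking the count of `q`s, saturating at 5; the second has 2 states tracking the input length modulo 2. A product state is a pair (one from each), accepting exactly when both do.
          p    q  
>  s0     s1   s2 
   s1     s0   s3 
   s2     s3   s4 
   s3     s2   s5 
   s4     s5   s6 
   s5     s4   s7 
   s6     s7   s8 
   s7     s6   s9 
   s8     s9  s10 
 * s9     s8  s11 
 * s10   s11  s11 
   s11   s10  s10 
(> = start, * = accepting)

start=s0 accept=s9,s10 s0-p->s1 s0-q->s2 s1-p->s0 s1-q->s3 s2-p->s3 s2-q->s4 s3-p->s2 s3-q->s5 s4-p->s5 s4-q->s6 s5-p->s4 s5-q->s7 s6-p->s7 s6-q->s8 s7-p->s6 s7-q->s9 s8-p->s9 s8-q->s10 s9-p->s8 s9-q->s11 s10-p->s11 s10-q->s11 s11-p->s10 s11-q->s10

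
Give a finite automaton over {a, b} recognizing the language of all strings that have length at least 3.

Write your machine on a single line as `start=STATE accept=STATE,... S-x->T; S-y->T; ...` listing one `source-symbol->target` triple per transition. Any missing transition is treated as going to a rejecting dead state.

start=q0; accept=q3,q4; q0-a->q1; q0-b->q1; q1-a->q2; q1-b->q2; q2-a->q3; q2-b->q3; q3-a->q4; q3-b->q4; q4-a->q4; q4-b->q4

Count input length up to 4: every symbol moves from q0 toward q4, which means 'more than 3' and absorbs. Accept from {q3, q4}.
5 states suffice.
        a   b  
>  q0   q1  q1 
   q1   q2  q2 
   q2   q3  q3 
 * q3   q4  q4 
 * q4   q4  q4 
(> = start, * = accepting)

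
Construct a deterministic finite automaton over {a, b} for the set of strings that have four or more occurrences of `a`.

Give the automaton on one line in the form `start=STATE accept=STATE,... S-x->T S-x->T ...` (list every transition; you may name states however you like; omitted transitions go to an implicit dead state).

start=q0 accept=q4,q5 q0-a->q1 q0-b->q0 q1-a->q2 q1-b->q1 q2-a->q3 q2-b->q2 q3-a->q4 q3-b->q3 q4-a->q5 q4-b->q4 q5-a->q5 q5-b->q5

Count `a`s, saturating at 5: states q0 through q4 mean 0 through 4 `a`s seen; q5 means more than 4. Each `a` increments (capped at q5); other symbols loop. Accept from {q4, q5}.
With 6 states:
        a   b  
>  q0   q1  q0 
   q1   q2  q1 
   q2   q3  q2 
   q3   q4  q3 
 * q4   q5  q4 
 * q5   q5  q5 
(> = start, * = accepting)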